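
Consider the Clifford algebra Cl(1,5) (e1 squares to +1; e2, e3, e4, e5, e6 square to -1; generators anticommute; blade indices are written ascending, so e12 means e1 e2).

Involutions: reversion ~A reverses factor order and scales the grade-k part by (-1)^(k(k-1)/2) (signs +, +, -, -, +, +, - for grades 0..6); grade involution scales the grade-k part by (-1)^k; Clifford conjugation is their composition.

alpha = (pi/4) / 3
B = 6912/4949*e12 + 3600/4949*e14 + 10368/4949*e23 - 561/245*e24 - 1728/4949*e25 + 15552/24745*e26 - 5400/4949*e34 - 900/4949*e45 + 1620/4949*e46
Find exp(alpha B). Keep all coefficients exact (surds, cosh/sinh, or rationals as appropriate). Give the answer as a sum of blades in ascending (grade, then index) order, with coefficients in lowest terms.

B^2 term by term: the squares give (6912/4949)^2*(e12)^2 + (3600/4949)^2*(e14)^2 + (10368/4949)^2*(e23)^2 + (-561/245)^2*(e24)^2 + (-1728/4949)^2*(e25)^2 + (15552/24745)^2*(e26)^2 + (-5400/4949)^2*(e34)^2 + (-900/4949)^2*(e45)^2 + (1620/4949)^2*(e46)^2 = 47775744/24492601*(+1) + 12960000/24492601*(+1) + 107495424/24492601*(-1) + 314721/60025*(-1) + 2985984/24492601*(-1) + 241864704/612315025*(-1) + 29160000/24492601*(-1) + 810000/24492601*(-1) + 2624400/24492601*(-1) = -9 (each basis 2-blade squares to minus the product of its generators' squares); cross terms between blades sharing an index anticommute and cancel; the commuting (index-disjoint) pairs give grade-4 terms 2*c*c'*(blade product), which cancel blade by blade — e1234: -74649600/24492601 + 74649600/24492601 = 0; e1245: -12441600/24492601 + 12441600/24492601 = 0; e1246: 22394880/24492601 - 22394880/24492601 = 0; e2345: -18662400/24492601 + 18662400/24492601 = 0; e2346: 33592320/24492601 - 33592320/24492601 = 0; e2456: 5598720/24492601 - 5598720/24492601 = 0 — confirming B is simple. So B^2 = -9.
B^2 = -9 — since the square is negative, the closed form is circular: l = 3, alpha*l = pi/4, so exp(alpha B) = cos(pi/4) + (sin(pi/4)/3)*B = sqrt(2)/2 + (sqrt(2)/6)*B.
Answer: sqrt(2)/2 + 1152*sqrt(2)/4949*e12 + 600*sqrt(2)/4949*e14 + 1728*sqrt(2)/4949*e23 - 187*sqrt(2)/490*e24 - 288*sqrt(2)/4949*e25 + 2592*sqrt(2)/24745*e26 - 900*sqrt(2)/4949*e34 - 150*sqrt(2)/4949*e45 + 270*sqrt(2)/4949*e46


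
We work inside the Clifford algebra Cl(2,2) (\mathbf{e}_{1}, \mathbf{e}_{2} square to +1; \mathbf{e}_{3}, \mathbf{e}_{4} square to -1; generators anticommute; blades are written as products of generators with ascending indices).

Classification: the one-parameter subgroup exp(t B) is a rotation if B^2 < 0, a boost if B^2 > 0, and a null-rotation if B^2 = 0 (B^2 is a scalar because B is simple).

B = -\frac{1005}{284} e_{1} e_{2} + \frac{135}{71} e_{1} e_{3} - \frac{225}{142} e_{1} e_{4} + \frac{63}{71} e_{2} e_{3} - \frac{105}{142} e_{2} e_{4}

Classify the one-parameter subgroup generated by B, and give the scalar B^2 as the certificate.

B^2 term by term: the squares give (-\frac{1005}{284})^2*(e_{1} e_{2})^2 + (\frac{135}{71})^2*(e_{1} e_{3})^2 + (-\frac{225}{142})^2*(e_{1} e_{4})^2 + (\frac{63}{71})^2*(e_{2} e_{3})^2 + (-\frac{105}{142})^2*(e_{2} e_{4})^2 = \frac{1010025}{80656}*(-1) + \frac{18225}{5041}*(+1) + \frac{50625}{20164}*(+1) + \frac{3969}{5041}*(+1) + \frac{11025}{20164}*(+1) = -\frac{81}{16} (each basis 2-blade squares to minus the product of its generators' squares); cross terms between blades sharing an index anticommute and cancel; the commuting (index-disjoint) pairs give grade-4 terms 2*c*c'*(blade product), which cancel blade by blade — e_{1} e_{2} e_{3} e_{4}: \frac{14175}{5041} - \frac{14175}{5041} = 0 — confirming B is simple. So B^2 = -\frac{81}{16}.
Answer: rotation, certificate B^2 = -\frac{81}{16}. Check the certificate: B^2 = -\frac{81}{16}, and that sign is decisive whatever form B takes.


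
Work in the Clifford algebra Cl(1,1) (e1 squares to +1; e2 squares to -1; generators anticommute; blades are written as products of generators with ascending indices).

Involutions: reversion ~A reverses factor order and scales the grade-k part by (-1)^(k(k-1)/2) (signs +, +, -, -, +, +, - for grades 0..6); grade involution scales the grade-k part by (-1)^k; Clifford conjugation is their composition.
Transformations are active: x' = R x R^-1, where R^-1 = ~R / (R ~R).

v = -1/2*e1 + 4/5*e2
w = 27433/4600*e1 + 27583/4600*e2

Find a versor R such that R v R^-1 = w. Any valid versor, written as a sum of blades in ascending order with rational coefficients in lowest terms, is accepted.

Reasoning: v^2 = w^2 = -39/100 since conjugation preserves the quadratic form; R = v + w = 25133/4600*e1 + 31263/4600*e2 is then valid when invertible, keeping its own part and reversing (v - w)/2.
Answer: 25133/4600*e1 + 31263/4600*e2


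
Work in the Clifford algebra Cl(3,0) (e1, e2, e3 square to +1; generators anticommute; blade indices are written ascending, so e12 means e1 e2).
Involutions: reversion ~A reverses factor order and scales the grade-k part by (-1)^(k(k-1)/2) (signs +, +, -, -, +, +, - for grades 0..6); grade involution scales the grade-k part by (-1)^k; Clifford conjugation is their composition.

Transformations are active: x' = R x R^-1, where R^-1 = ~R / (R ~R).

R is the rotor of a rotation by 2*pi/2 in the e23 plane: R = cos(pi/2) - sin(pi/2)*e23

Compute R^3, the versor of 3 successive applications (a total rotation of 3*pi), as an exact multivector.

Half-angle bookkeeping: 3 applications in e23 add up to rotor phase 3*pi/2 = 3*pi/2, so R^3 = cos(3*pi/2) - sin(3*pi/2)*e23.
cos(3*pi/2) = 0 and sin(3*pi/2) = -1, so R^3 = e23. The net rotation is 1*pi (after discarding 1 full turn, each of which contributes a factor -1 to the rotor); the rotor keeps the half-angle phase exactly.
Answer: e23


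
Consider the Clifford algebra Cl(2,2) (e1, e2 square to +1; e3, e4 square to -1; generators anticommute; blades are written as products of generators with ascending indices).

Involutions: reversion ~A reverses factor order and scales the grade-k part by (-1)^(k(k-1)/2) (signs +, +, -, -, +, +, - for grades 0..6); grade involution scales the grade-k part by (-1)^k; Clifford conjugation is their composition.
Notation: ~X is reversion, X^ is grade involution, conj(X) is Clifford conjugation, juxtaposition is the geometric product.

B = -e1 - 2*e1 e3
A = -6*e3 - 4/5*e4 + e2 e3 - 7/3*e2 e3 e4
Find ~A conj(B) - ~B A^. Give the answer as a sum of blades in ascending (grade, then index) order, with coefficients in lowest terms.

first term: -12*e1 + 2*e1 e2 + 6*e1 e3 + 4/5*e1 e4 - e1 e2 e3 - 14/3*e1 e2 e4 - 8/5*e1 e3 e4 - 7/3*e1 e2 e3 e4
second term: -12*e1 + 2*e1 e2 - 6*e1 e3 - 4/5*e1 e4 - e1 e2 e3 + 14/3*e1 e2 e4 + 8/5*e1 e3 e4 - 7/3*e1 e2 e3 e4
Answer: 12*e1 e3 + 8/5*e1 e4 - 28/3*e1 e2 e4 - 16/5*e1 e3 e4


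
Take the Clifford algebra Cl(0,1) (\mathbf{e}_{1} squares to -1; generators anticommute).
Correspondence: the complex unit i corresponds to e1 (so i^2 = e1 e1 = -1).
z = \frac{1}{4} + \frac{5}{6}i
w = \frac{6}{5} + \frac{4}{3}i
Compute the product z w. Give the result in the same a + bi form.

In blades: z = \frac{1}{4} + \frac{5}{6} e_{1}, w = \frac{6}{5} + \frac{4}{3} e_{1}.
Distribute z over w term by term (generator squares from the signature, products reordered to ascending indices): (\frac{1}{4})*w = \frac{3}{10} + \frac{1}{3} e_{1}; (\frac{5}{6} e_{1})*w = -\frac{10}{9} + e_{1}.
Sum: -\frac{73}{90} + \frac{4}{3} e_{1}; translating back through the correspondence:
Answer: -\frac{73}{90} + \frac{4}{3}i


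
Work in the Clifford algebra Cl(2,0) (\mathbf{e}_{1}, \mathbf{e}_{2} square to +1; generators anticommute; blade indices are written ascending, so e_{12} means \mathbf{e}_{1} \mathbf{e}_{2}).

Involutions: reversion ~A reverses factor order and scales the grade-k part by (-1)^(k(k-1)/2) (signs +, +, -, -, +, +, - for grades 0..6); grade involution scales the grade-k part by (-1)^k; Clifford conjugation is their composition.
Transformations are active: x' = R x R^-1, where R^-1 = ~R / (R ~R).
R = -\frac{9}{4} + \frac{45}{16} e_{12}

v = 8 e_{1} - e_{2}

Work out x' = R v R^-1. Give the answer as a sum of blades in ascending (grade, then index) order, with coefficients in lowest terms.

~R = -\frac{9}{4} - \frac{45}{16} e_{12}, and R ~R = \frac{3321}{256}, so R^-1 = ~R / (\frac{3321}{256}).
R v = -\frac{333}{16} e_{1} - \frac{81}{4} e_{2}
Answer: -\frac{32}{41} e_{1} + \frac{329}{41} e_{2}


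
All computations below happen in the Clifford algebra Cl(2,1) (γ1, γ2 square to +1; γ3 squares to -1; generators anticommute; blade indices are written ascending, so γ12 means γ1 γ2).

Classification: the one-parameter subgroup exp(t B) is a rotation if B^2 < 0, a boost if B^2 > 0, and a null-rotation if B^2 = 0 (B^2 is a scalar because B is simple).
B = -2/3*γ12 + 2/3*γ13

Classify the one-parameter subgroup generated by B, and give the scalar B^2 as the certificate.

B^2 term by term: the squares give (-2/3)^2*(γ12)^2 + (2/3)^2*(γ13)^2 = 4/9*(-1) + 4/9*(+1) = 0 (each basis 2-blade squares to minus the product of its generators' squares); cross terms between blades sharing an index anticommute and cancel. So B^2 = 0.
Answer: null-rotation, certificate B^2 = 0. Note: conjugating B changes its blade decomposition but never the scalar B^2 = 0, whose sign settles the classification.


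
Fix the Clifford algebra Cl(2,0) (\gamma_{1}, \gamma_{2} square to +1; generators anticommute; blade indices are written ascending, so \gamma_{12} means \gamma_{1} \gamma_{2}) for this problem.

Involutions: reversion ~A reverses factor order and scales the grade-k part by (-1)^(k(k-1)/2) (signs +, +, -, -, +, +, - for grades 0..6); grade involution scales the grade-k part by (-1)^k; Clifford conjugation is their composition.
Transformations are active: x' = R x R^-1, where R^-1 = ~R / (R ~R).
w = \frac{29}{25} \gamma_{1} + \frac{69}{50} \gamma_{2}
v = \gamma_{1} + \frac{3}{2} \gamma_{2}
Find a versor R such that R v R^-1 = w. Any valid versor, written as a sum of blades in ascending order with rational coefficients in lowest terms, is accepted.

R = v + w = \frac{54}{25} \gamma_{1} + \frac{72}{25} \gamma_{2} works: the equal norms (\frac{13}{4}) guarantee its sandwich swaps v into w.
Answer: \frac{54}{25} \gamma_{1} + \frac{72}{25} \gamma_{2}


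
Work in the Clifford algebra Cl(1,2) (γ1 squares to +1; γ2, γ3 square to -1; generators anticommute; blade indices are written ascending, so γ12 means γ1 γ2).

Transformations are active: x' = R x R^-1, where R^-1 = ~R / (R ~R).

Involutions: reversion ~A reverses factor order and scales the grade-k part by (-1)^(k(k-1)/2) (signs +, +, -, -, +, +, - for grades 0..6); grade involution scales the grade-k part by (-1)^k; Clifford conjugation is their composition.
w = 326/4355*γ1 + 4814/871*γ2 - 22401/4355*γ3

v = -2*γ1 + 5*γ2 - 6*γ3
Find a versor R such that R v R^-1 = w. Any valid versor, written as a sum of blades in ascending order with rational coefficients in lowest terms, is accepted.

The midline construction: v and w both square to -57, so reflecting in their sum -8384/4355*γ1 + 9169/871*γ2 - 48531/4355*γ3 exchanges them.
Answer: -8384/4355*γ1 + 9169/871*γ2 - 48531/4355*γ3


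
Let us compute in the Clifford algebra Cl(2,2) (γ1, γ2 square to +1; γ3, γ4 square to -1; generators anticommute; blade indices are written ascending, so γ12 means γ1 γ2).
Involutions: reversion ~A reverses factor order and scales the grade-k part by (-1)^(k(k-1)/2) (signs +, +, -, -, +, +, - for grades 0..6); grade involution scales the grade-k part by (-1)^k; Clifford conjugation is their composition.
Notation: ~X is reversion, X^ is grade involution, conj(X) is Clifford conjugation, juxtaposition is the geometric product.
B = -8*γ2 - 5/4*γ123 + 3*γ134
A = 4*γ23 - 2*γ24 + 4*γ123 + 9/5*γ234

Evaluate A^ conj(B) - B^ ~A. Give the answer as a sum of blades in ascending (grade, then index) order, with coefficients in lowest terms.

first term: 5 - 5*γ1 - 32*γ3 + 16*γ4 - 27/5*γ12 + 32*γ13 - 9/4*γ14 + 12*γ24 - 72/5*γ34 - 6*γ123 - 12*γ124 + 5/2*γ134
second term: -5 - 5*γ1 - 32*γ3 + 16*γ4 - 27/5*γ12 + 32*γ13 - 9/4*γ14 + 12*γ24 - 72/5*γ34 + 6*γ123 + 12*γ124 - 5/2*γ134
Answer: 10 - 12*γ123 - 24*γ124 + 5*γ134


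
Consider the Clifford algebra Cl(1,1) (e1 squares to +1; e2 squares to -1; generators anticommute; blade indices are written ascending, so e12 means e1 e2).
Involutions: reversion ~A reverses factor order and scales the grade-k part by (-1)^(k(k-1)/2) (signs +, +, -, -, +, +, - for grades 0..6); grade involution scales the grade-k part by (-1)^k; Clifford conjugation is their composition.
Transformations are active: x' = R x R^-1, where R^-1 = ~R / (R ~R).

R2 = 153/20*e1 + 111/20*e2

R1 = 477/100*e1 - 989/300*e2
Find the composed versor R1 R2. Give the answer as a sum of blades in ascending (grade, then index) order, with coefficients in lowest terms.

Distribute over the terms of R1 (each basis-blade product reordered to ascending indices, repeated generators contracted through their squares):
(477/100*e1) R2 = 72981/2000 + 52947/2000*e12
(-989/300*e2) R2 = 36593/2000 + 50439/2000*e12
Summing the partial products and collecting blades:
Answer: 54787/1000 + 51693/1000*e12


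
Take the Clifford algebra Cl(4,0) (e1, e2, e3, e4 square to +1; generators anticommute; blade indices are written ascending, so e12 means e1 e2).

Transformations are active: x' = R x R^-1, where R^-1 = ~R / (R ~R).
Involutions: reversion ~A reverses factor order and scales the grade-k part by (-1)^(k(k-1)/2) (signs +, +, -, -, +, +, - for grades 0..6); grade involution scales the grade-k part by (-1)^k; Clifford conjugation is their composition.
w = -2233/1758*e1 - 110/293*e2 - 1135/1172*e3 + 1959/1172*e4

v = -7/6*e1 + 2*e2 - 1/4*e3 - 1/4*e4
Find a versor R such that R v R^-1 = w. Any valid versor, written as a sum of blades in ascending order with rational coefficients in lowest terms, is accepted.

Here q(v) = q(w) = 395/72; the classical choice R = v + w = -714/293*e1 + 476/293*e2 - 357/293*e3 + 833/586*e4 then realises v -> w under the sandwich.
Answer: -714/293*e1 + 476/293*e2 - 357/293*e3 + 833/586*e4


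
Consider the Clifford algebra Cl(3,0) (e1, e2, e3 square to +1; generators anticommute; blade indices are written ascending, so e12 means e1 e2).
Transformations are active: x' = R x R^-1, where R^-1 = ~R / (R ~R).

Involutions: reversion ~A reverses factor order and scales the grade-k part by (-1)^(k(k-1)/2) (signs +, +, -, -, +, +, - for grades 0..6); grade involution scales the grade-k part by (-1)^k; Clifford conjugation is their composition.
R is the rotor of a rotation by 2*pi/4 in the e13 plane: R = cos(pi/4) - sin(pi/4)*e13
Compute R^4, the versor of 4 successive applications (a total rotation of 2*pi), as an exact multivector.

Because a rotor carries half the rotation angle, composing 4 copies of this e13-plane rotor multiplies the phase: 4*(pi/4) = pi, hence R^4 = cos(pi) - sin(pi)*e13.
cos(pi) = -1 and sin(pi) = 0, so R^4 = -1. The total rotation 2*pi is 1 full turn, so every vector returns to itself, yet the rotor is -1, on the OTHER sheet of the double cover (an odd number of 2*pi turns).
Answer: -1


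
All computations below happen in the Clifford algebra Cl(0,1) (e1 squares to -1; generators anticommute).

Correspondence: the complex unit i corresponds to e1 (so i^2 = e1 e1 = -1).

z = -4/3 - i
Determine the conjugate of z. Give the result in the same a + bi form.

In blades: z = -4/3 - e1.
Conjugation here is Clifford conjugation: the scalar is fixed and the grade-1 and grade-2 blades all flip sign, giving -4/3 + e1; translating back:
Answer: -4/3 + i


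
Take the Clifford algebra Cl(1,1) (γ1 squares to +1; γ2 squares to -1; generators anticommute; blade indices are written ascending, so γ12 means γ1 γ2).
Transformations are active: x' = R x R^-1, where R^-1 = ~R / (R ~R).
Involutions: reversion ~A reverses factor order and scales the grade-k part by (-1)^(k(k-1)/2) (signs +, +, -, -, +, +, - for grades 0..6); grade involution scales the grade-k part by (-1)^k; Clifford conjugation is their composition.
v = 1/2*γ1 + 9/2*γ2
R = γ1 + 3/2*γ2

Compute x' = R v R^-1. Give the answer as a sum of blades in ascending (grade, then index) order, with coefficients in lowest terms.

~R = γ1 + 3/2*γ2, and R ~R = -5/4, so R^-1 = ~R / (-5/4).
R v = -25/4 + 15/4*γ12
Answer: 19/2*γ1 + 21/2*γ2


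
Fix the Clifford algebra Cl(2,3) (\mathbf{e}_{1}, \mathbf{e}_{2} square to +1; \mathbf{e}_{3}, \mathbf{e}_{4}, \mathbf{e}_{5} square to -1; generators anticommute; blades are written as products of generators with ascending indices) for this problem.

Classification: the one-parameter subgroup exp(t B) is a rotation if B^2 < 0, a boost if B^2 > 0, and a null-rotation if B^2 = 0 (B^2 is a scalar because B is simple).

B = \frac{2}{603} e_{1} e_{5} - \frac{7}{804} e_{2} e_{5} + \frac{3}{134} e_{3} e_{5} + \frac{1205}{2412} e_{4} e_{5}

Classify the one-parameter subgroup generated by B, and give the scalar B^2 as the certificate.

B^2 term by term: the squares give (\frac{2}{603})^2*(e_{1} e_{5})^2 + (-\frac{7}{804})^2*(e_{2} e_{5})^2 + (\frac{3}{134})^2*(e_{3} e_{5})^2 + (\frac{1205}{2412})^2*(e_{4} e_{5})^2 = \frac{4}{363609}*(+1) + \frac{49}{646416}*(+1) + \frac{9}{17956}*(-1) + \frac{1452025}{5817744}*(-1) = -\frac{1}{4} (each basis 2-blade squares to minus the product of its generators' squares); cross terms between blades sharing an index anticommute and cancel. So B^2 = -\frac{1}{4}.
Answer: rotation, certificate B^2 = -\frac{1}{4}. Certificate logic: -\frac{1}{4} is a conjugation-invariant scalar, so its sign fixes rotation versus boost versus null-rotation outright.


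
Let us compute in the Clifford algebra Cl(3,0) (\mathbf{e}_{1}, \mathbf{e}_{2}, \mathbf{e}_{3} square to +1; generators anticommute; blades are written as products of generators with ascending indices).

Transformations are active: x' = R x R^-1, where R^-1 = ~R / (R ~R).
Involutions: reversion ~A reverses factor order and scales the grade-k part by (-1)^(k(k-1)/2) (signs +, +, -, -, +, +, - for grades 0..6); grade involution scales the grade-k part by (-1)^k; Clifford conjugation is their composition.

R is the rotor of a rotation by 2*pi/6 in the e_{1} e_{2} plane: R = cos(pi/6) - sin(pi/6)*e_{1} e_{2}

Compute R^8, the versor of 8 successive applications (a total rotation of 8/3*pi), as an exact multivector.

Because a rotor carries half the rotation angle, composing 8 copies of this e_{1} e_{2}-plane rotor multiplies the phase: 8*(pi/6) = \frac{4 \pi}{3}, hence R^8 = cos(\frac{4 \pi}{3}) - sin(\frac{4 \pi}{3})*e_{1} e_{2}.
cos(\frac{4 \pi}{3}) = - \frac{1}{2} and sin(\frac{4 \pi}{3}) = - \frac{\sqrt{3}}{2}, so R^8 = -\frac{1}{2} + \frac{\sqrt{3}}{2} e_{1} e_{2}. The net rotation is 2/3*pi (after discarding 1 full turn, each of which contributes a factor -1 to the rotor); the rotor keeps the half-angle phase exactly.
Answer: -\frac{1}{2} + \frac{\sqrt{3}}{2} e_{1} e_{2}


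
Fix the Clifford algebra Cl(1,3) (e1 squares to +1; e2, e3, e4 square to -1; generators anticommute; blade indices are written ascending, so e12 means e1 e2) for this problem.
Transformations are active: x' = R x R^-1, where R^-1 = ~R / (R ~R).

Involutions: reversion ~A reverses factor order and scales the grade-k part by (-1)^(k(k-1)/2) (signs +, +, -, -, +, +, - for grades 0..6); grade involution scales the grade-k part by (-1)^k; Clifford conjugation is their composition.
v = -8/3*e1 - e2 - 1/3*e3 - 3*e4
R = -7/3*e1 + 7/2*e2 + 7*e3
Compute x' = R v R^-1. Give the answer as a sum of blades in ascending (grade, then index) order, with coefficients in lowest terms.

~R = -7/3*e1 + 7/2*e2 + 7*e3, and R ~R = -2009/36, so R^-1 = ~R / (-2009/36).
R v = 217/18 + 35/3*e12 + 175/9*e13 + 7*e14 + 35/6*e23 - 21/2*e24 - 21*e34
Answer: 452/123*e1 - 21/41*e2 - 331/123*e3 + 3*e4


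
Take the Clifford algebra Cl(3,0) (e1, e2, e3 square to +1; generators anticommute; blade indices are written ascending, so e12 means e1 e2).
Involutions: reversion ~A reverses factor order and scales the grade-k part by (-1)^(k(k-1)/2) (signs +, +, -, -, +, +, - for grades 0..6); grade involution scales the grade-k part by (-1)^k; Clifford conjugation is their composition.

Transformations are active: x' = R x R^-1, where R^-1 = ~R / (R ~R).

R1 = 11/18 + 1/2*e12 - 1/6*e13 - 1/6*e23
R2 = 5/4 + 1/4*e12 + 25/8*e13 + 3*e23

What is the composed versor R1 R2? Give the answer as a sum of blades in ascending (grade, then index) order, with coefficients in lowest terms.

Distribute over the terms of R1 (each basis-blade product reordered to ascending indices, repeated generators contracted through their squares):
(11/18) R2 = 55/72 + 11/72*e12 + 275/144*e13 + 11/6*e23
(1/2*e12) R2 = -1/8 + 5/8*e12 + 3/2*e13 - 25/16*e23
(-1/6*e13) R2 = 25/48 + 1/2*e12 - 5/24*e13 - 1/24*e23
(-1/6*e23) R2 = 1/2 - 25/48*e12 + 1/24*e13 - 5/24*e23
Summing the partial products and collecting blades:
Answer: 239/144 + 109/144*e12 + 467/144*e13 + 1/48*e23


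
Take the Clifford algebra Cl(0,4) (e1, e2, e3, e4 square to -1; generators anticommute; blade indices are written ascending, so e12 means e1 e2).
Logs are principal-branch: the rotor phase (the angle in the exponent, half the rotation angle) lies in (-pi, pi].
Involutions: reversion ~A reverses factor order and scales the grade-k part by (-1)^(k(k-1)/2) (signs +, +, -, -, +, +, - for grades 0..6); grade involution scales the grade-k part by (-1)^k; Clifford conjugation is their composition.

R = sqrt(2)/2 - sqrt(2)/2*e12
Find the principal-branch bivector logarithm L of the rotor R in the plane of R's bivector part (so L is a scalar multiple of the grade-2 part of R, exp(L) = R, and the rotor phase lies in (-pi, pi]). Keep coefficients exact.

The scalar part of R is sqrt(2)/2, which pins the rotor phase on the principal branch; dividing the bivector part by the sine of that phase recovers the unit plane, and L is the phase times that plane.
Concretely: cos(phase) = sqrt(2)/2 gives phase = ±pi/4, and since phase/sin(phase) is even the sign is immaterial: L = (phase/sin(phase)) * <R>_2 = (sqrt(2)*pi/4) * <R>_2.
Answer: -pi/4*e12


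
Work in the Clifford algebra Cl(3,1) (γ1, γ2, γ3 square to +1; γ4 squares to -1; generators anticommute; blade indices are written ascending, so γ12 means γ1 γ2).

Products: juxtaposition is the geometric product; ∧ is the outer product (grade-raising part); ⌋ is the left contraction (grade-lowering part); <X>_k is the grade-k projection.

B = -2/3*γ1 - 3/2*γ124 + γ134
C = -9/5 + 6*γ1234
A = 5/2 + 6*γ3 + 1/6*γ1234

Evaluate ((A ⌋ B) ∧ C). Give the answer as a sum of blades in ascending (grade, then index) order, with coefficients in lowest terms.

step 1: -5/3*γ1 - 6*γ14 - 15/4*γ124 + 5/2*γ134
step 2: 3*γ1 + 54/5*γ14 + 27/4*γ124 - 9/2*γ134
Answer: 3*γ1 + 54/5*γ14 + 27/4*γ124 - 9/2*γ134


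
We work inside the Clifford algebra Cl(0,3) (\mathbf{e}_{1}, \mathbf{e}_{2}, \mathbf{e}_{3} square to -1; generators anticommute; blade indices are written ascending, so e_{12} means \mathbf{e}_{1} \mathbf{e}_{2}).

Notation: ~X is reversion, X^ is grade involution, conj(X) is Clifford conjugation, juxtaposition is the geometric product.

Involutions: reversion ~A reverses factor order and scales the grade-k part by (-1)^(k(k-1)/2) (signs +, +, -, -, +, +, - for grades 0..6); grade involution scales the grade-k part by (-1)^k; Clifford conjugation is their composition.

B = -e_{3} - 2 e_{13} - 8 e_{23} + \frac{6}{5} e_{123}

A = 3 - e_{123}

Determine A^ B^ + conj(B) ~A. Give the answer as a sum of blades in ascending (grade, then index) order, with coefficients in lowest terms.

first term: -\frac{6}{5} + 8 e_{1} - 2 e_{2} + 3 e_{3} - e_{12} - 6 e_{13} - 24 e_{23} - \frac{18}{5} e_{123}
second term: \frac{6}{5} - 8 e_{1} + 2 e_{2} + 3 e_{3} - e_{12} + 6 e_{13} + 24 e_{23} + \frac{18}{5} e_{123}
Answer: 6 e_{3} - 2 e_{12}


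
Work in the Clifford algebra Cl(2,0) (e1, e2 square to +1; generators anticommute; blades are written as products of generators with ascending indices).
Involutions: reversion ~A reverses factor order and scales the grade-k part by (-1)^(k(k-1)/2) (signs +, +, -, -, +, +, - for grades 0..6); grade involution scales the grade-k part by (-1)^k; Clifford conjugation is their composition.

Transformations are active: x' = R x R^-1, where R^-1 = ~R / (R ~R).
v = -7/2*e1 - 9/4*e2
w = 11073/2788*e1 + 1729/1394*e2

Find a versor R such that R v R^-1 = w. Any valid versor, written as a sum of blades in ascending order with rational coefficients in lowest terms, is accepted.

Here q(v) = q(w) = 277/16; the classical choice R = v + w = 1315/2788*e1 - 2815/2788*e2 then realises v -> w under the sandwich.
Answer: 1315/2788*e1 - 2815/2788*e2


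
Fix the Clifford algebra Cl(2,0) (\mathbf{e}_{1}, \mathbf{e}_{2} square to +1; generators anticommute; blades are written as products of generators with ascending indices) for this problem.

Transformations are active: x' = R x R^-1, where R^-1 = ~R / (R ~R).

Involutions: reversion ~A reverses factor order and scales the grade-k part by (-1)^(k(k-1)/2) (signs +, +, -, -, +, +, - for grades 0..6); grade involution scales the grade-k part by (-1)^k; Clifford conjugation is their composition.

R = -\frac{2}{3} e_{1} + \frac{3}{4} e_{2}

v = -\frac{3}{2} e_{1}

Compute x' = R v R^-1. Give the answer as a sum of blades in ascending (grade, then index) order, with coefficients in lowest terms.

~R = -\frac{2}{3} e_{1} + \frac{3}{4} e_{2}, and R ~R = \frac{145}{144}, so R^-1 = ~R / (\frac{145}{144}).
R v = 1 + \frac{9}{8} e_{1} e_{2}
Answer: \frac{51}{290} e_{1} + \frac{216}{145} e_{2}


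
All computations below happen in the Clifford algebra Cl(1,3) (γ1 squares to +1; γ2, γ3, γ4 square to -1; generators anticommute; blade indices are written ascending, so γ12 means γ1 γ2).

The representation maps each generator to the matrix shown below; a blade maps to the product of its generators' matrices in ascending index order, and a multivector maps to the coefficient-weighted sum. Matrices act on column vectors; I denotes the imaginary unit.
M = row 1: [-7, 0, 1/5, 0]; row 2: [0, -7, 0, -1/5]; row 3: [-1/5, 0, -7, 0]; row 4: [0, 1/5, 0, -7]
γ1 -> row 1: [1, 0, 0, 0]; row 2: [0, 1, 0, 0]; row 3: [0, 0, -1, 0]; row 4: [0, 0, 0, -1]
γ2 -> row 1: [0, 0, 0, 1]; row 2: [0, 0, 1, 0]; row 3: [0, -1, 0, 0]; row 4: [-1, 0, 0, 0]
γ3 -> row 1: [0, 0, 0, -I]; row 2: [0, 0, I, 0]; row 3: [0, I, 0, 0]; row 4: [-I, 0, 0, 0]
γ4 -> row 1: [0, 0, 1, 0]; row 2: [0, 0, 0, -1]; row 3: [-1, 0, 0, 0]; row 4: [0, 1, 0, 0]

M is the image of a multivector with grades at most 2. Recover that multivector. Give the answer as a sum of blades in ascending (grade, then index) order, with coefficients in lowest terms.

Method: the blade images are trace-orthogonal — tr(rho(e_A) rho(e_B)^-1) = 4 if A = B and 0 otherwise — and rho(e_A)^-1 = (e_A)^2 * rho(e_A) with (e_A)^2 = +1 or -1, so the coefficient of e_A in the preimage is (e_A)^2 * tr(M rho(e_A))/4.
Nonzero projections over blades of grade <= 2: 1: (1)^2 = +1, tr(M 1) = -28, coefficient -7; γ4: (γ4)^2 = -1, tr(M rho(γ4)) = -4/5, coefficient 1/5. Every other blade of grade <= 2 projects to 0.
Answer: -7 + 1/5*γ4


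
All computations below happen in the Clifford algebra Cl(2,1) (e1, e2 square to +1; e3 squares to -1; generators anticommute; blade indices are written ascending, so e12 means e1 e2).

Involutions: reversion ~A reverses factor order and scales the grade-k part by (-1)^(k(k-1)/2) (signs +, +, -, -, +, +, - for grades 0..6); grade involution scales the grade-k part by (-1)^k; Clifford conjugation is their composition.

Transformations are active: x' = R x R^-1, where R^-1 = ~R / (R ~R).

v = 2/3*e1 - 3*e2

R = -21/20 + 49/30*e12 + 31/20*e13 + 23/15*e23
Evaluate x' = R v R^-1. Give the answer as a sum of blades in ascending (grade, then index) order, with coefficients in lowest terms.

~R = -21/20 - 49/30*e12 - 31/20*e13 - 23/15*e23, and R ~R = -59/60, so R^-1 = ~R / (-59/60).
R v = -28/5*e1 + 371/180*e2 + 107/30*e3 + 1021/180*e123
Answer: 13444/2655*e1 - 1855/177*e2 - 29806/2655*e3


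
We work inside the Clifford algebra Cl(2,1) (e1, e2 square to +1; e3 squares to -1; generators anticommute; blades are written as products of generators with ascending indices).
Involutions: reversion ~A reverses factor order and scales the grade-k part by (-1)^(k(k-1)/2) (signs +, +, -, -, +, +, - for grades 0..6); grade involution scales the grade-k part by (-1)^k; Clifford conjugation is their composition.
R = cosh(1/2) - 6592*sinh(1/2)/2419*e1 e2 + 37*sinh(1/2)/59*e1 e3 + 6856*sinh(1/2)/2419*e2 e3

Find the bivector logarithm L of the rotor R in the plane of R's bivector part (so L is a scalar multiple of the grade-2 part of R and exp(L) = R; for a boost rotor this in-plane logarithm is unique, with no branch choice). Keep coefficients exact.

The scalar part of R is cosh(1/2), so cosh pins the rapidity up to sign — the sign comes from the bivector part; dividing that part by sinh of the rapidity yields the plane, and the in-plane L = rapidity * plane is unique because the two sign choices cancel.
Concretely: cosh(rapidity) = cosh(1/2) gives rapidity = ±1/2, and since rapidity/sinh(rapidity) is even the sign is immaterial: L = (rapidity/sinh(rapidity)) * <R>_2 = (1/(2*sinh(1/2))) * <R>_2.
Answer: -3296/2419*e1 e2 + 37/118*e1 e3 + 3428/2419*e2 e3


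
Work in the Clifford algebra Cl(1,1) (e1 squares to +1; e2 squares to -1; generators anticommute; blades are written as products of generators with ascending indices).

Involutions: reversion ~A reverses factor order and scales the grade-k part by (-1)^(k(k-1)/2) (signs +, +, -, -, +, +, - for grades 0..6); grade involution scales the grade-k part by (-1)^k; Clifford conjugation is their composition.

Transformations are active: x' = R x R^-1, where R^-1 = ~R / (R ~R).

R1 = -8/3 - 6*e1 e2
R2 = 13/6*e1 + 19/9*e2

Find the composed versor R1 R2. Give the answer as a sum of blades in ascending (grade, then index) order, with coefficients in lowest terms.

Distribute over the terms of R1 (each basis-blade product reordered to ascending indices, repeated generators contracted through their squares):
(-8/3) R2 = -52/9*e1 - 152/27*e2
(-6*e1 e2) R2 = 38/3*e1 + 13*e2
Summing the partial products and collecting blades:
Answer: 62/9*e1 + 199/27*e2


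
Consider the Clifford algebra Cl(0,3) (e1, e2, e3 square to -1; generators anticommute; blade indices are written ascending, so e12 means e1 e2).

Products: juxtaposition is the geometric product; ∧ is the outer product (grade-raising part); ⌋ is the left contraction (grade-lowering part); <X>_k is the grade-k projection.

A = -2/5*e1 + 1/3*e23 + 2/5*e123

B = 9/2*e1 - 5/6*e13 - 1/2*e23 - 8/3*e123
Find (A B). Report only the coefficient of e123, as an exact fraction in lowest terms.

step 1: 9/10 + 49/45*e1 - 1/3*e2 - 1/3*e3 + 5/18*e12 - 43/15*e23 + 17/10*e123
Answer: 17/10


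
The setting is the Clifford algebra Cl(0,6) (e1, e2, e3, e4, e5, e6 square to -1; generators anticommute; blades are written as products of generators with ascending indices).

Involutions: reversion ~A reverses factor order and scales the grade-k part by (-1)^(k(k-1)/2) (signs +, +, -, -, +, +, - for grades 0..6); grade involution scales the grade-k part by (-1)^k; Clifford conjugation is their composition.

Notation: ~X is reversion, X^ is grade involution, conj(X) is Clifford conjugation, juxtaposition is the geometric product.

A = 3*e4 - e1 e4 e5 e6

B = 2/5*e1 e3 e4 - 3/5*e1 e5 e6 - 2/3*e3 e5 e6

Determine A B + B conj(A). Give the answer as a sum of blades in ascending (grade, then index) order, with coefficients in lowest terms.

first term: -3/5*e4 - 6/5*e1 e3 + 2/3*e1 e3 e4 - 2/5*e3 e5 e6 + 9/5*e1 e4 e5 e6 + 2*e3 e4 e5 e6
second term: 3/5*e4 + 6/5*e1 e3 + 2/3*e1 e3 e4 - 2/5*e3 e5 e6 + 9/5*e1 e4 e5 e6 + 2*e3 e4 e5 e6
Answer: 4/3*e1 e3 e4 - 4/5*e3 e5 e6 + 18/5*e1 e4 e5 e6 + 4*e3 e4 e5 e6


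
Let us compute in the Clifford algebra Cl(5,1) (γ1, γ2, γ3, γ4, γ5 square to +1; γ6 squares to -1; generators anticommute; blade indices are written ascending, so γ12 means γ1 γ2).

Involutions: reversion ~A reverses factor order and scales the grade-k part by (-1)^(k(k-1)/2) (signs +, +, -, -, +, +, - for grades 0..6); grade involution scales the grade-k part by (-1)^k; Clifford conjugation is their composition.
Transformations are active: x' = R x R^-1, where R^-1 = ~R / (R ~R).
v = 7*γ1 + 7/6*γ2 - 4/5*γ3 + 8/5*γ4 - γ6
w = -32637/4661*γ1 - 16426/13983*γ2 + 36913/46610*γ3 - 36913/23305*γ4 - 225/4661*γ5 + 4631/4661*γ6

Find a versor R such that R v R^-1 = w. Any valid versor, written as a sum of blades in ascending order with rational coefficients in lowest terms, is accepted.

Since q(v) = q(w) = 9461/180, the sum R = v + w = -10/4661*γ1 - 75/9322*γ2 - 75/9322*γ3 + 75/4661*γ4 - 225/4661*γ5 - 30/4661*γ6 does the job whenever invertible.
Answer: -10/4661*γ1 - 75/9322*γ2 - 75/9322*γ3 + 75/4661*γ4 - 225/4661*γ5 - 30/4661*γ6


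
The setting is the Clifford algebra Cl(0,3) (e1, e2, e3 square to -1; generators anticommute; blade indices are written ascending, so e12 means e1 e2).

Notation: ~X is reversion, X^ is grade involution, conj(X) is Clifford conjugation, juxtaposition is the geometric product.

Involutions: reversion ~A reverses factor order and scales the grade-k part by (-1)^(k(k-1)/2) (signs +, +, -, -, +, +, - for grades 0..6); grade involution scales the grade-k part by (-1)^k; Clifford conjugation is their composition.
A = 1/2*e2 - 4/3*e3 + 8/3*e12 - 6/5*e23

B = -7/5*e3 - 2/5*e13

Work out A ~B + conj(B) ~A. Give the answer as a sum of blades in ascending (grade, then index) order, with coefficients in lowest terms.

first term: -28/15 - 8/15*e1 - 42/25*e2 + 12/25*e12 + 11/30*e23 - 59/15*e123
second term: 28/15 + 8/15*e1 + 42/25*e2 + 12/25*e12 + 11/30*e23 - 59/15*e123
Answer: 24/25*e12 + 11/15*e23 - 118/15*e123


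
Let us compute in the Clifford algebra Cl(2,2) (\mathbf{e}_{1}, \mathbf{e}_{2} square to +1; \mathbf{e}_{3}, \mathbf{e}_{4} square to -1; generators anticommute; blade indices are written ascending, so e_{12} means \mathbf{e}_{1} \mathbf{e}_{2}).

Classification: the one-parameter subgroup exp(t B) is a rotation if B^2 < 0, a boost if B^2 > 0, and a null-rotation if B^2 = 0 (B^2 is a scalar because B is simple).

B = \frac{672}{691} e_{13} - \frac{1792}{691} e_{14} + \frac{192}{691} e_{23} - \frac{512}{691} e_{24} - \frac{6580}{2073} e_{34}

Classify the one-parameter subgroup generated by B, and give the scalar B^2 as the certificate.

B^2 term by term: the squares give (\frac{672}{691})^2*(e_{13})^2 + (-\frac{1792}{691})^2*(e_{14})^2 + (\frac{192}{691})^2*(e_{23})^2 + (-\frac{512}{691})^2*(e_{24})^2 + (-\frac{6580}{2073})^2*(e_{34})^2 = \frac{451584}{477481}*(+1) + \frac{3211264}{477481}*(+1) + \frac{36864}{477481}*(+1) + \frac{262144}{477481}*(+1) + \frac{43296400}{4297329}*(-1) = -\frac{16}{9} (each basis 2-blade squares to minus the product of its generators' squares); cross terms between blades sharing an index anticommute and cancel; the commuting (index-disjoint) pairs give grade-4 terms 2*c*c'*(blade product), which cancel blade by blade — e_{1234}: \frac{688128}{477481} - \frac{688128}{477481} = 0 — confirming B is simple. So B^2 = -\frac{16}{9}.
Answer: rotation, certificate B^2 = -\frac{16}{9}. Key observation: B^2 = -\frac{16}{9} is a conjugation invariant, so its sign decides the class regardless of the surface form of B.


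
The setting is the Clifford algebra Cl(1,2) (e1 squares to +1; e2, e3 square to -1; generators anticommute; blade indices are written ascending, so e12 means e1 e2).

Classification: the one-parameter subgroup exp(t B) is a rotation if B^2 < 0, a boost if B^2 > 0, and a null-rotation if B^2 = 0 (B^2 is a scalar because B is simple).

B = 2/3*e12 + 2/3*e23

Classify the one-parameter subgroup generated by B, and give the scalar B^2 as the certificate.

B^2 term by term: the squares give (2/3)^2*(e12)^2 + (2/3)^2*(e23)^2 = 4/9*(+1) + 4/9*(-1) = 0 (each basis 2-blade squares to minus the product of its generators' squares); cross terms between blades sharing an index anticommute and cancel. So B^2 = 0.
Answer: null-rotation, certificate B^2 = 0. The invariant at work: B^2 = 0 is unchanged by conjugation, hence its sign classifies the subgroup whatever basis B is written in.


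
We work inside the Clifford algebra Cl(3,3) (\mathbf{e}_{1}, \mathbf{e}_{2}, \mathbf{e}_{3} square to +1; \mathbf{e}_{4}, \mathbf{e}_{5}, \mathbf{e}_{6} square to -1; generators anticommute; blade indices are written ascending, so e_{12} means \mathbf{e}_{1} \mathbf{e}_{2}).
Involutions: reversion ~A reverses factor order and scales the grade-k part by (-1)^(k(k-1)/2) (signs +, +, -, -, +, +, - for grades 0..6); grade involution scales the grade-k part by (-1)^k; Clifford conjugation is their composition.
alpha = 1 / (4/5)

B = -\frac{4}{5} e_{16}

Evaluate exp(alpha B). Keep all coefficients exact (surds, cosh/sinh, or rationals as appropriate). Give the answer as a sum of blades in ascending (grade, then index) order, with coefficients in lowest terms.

B^2 = (-\frac{4}{5})^2*(e_{16})^2 = \frac{16}{25}*(+1) = \frac{16}{25} (a basis 2-blade squares to minus the product of its generators' squares).
B^2 = \frac{16}{25} — the series telescopes hyperbolically here: l = \frac{4}{5}, alpha*l = 1, so exp(alpha B) = cosh(1) + (sinh(1)/(\frac{4}{5}))*B = \cosh{\left(1 \right)} + (\frac{5 \sinh{\left(1 \right)}}{4})*B.
Answer: \cosh{\left(1 \right)} - \sinh{\left(1 \right)} e_{16}


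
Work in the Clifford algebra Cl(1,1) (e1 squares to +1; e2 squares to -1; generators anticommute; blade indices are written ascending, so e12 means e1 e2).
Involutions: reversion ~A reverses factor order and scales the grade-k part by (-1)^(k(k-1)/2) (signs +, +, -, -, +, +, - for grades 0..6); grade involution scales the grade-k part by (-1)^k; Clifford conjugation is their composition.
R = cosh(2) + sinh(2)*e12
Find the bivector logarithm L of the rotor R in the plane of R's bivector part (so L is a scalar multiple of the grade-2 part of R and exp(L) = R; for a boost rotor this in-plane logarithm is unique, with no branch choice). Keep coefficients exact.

The scalar part of R is cosh(2), so cosh pins the rapidity up to sign — the sign comes from the bivector part; dividing that part by sinh of the rapidity yields the plane, and the in-plane L = rapidity * plane is unique because the two sign choices cancel.
Concretely: cosh(rapidity) = cosh(2) gives rapidity = ±2, and since rapidity/sinh(rapidity) is even the sign is immaterial: L = (rapidity/sinh(rapidity)) * <R>_2 = (2/sinh(2)) * <R>_2.
Answer: 2*e12


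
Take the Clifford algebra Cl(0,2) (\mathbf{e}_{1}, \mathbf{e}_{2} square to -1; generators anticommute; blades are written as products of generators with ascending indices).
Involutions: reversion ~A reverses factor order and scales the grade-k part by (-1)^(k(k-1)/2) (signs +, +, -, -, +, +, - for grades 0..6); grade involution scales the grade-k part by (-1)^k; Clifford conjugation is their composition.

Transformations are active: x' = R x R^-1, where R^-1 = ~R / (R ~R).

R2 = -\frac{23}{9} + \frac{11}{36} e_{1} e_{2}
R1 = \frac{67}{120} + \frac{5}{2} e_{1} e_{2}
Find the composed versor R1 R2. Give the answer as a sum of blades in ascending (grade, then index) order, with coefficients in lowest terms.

Distribute over the terms of R1 (each basis-blade product reordered to ascending indices, repeated generators contracted through their squares):
(\frac{67}{120}) R2 = -\frac{1541}{1080} + \frac{737}{4320} e_{1} e_{2}
(\frac{5}{2} e_{1} e_{2}) R2 = -\frac{55}{72} - \frac{115}{18} e_{1} e_{2}
Summing the partial products and collecting blades:
Answer: -\frac{1183}{540} - \frac{26863}{4320} e_{1} e_{2}


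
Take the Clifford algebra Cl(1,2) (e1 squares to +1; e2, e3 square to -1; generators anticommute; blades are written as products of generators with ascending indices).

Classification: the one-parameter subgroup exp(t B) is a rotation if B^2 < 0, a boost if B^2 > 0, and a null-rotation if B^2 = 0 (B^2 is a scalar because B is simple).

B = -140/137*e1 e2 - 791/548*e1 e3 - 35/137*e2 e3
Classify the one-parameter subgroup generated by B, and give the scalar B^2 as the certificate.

B^2 term by term: the squares give (-140/137)^2*(e1 e2)^2 + (-791/548)^2*(e1 e3)^2 + (-35/137)^2*(e2 e3)^2 = 19600/18769*(+1) + 625681/300304*(+1) + 1225/18769*(-1) = 49/16 (each basis 2-blade squares to minus the product of its generators' squares); cross terms between blades sharing an index anticommute and cancel. So B^2 = 49/16.
Answer: boost, certificate B^2 = 49/16. One invariant decides it: the square 49/16 survives every conjugation, and its sign is exactly the classification.
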